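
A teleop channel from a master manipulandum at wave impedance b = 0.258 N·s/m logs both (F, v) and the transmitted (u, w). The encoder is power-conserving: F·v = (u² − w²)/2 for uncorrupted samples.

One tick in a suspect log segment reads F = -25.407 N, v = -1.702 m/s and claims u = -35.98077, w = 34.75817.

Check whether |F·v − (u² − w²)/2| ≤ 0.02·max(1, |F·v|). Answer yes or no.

yes

F·v = (-25.407)×(-1.702) = 43.24271 W.
(u² − w²)/2 = (1294.61581 − 1208.13038)/2 = 43.24271 W.
|Δ| = 0.00000;  2% of max(1, |F·v|) = 0.86485.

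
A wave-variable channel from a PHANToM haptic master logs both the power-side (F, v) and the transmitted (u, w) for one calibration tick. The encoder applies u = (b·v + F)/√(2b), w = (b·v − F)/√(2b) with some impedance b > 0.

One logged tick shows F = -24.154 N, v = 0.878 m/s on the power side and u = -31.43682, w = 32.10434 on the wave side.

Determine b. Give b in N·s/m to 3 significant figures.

u + w = 0.66752;  u + w = √(2b)·v, so √(2b) = 0.66752/0.878 = 0.76027.
b = (√(2b))²/2 = 0.57802/2 = 0.28901.
(Check via u − w = 2F/√(2b): u − w = -63.54116, 2F/√(2b) = -63.54030.)

b = 0.289 N·s/m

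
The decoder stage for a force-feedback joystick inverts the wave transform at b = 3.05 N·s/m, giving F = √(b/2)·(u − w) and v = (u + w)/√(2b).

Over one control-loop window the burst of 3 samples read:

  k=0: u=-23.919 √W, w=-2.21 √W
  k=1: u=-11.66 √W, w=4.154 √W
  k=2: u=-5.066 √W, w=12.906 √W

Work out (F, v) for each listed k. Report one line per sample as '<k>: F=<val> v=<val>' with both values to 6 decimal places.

k=0: u−w=-21.709000, u+w=-26.129000; √(b/2)=1.234909, √(2b)=2.469818; F=1.234909×(-21.709)=-26.808637, v=-26.129000/2.469818=-10.579323
k=1: u−w=-15.814000, u+w=-7.506000; √(b/2)=1.234909, √(2b)=2.469818; F=1.234909×(-15.814)=-19.528849, v=-7.506000/2.469818=-3.039091
k=2: u−w=-17.972000, u+w=7.840000; √(b/2)=1.234909, √(2b)=2.469818; F=1.234909×(-17.972)=-22.193783, v=7.840000/2.469818=3.174323

0: F=-26.808637 v=-10.579323
1: F=-19.528849 v=-3.039091
2: F=-22.193783 v=3.174323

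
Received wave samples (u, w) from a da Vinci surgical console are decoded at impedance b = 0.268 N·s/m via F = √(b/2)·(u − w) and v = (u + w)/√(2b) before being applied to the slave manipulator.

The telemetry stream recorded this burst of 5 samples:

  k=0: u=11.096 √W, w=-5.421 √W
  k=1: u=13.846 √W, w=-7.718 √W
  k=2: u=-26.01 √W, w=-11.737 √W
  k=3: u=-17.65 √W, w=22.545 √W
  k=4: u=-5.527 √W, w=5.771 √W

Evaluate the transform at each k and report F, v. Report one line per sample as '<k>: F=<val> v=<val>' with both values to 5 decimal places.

0: F=6.04621 v=7.75146
1: F=7.89372 v=8.37021
2: F=-5.22478 v=-51.55847
3: F=-14.71379 v=6.68606
4: F=-4.13575 v=0.33328

k=0: u−w=16.51700, u+w=5.67500; √(b/2)=0.36606, √(2b)=0.73212; F=0.36606×16.517=6.04621, v=5.67500/0.73212=7.75146
k=1: u−w=21.56400, u+w=6.12800; √(b/2)=0.36606, √(2b)=0.73212; F=0.36606×21.564=7.89372, v=6.12800/0.73212=8.37021
k=2: u−w=-14.27300, u+w=-37.74700; √(b/2)=0.36606, √(2b)=0.73212; F=0.36606×(-14.273)=-5.22478, v=-37.74700/0.73212=-51.55847
k=3: u−w=-40.19500, u+w=4.89500; √(b/2)=0.36606, √(2b)=0.73212; F=0.36606×(-40.195)=-14.71379, v=4.89500/0.73212=6.68606
k=4: u−w=-11.29800, u+w=0.24400; √(b/2)=0.36606, √(2b)=0.73212; F=0.36606×(-11.298)=-4.13575, v=0.24400/0.73212=0.33328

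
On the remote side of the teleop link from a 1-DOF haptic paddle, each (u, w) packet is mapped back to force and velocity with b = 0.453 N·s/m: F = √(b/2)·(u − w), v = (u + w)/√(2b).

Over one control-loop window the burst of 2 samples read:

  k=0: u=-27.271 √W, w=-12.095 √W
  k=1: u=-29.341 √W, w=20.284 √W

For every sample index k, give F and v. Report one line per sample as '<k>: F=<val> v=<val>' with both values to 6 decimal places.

0: F=-7.222564 v=-41.357777
1: F=-23.617538 v=-9.515251

k=0: u−w=-15.176000, u+w=-39.366000; √(b/2)=0.475920, √(2b)=0.951840; F=0.475920×(-15.176)=-7.222564, v=-39.366000/0.951840=-41.357777
k=1: u−w=-49.625000, u+w=-9.057000; √(b/2)=0.475920, √(2b)=0.951840; F=0.475920×(-49.625)=-23.617538, v=-9.057000/0.951840=-9.515251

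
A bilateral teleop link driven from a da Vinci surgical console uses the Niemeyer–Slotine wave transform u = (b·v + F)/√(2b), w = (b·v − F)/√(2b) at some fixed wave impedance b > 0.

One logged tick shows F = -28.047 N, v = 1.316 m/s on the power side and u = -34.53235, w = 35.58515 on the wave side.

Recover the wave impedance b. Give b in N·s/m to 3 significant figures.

u + w = 1.05280;  u + w = √(2b)·v, so √(2b) = 1.05280/1.316 = 0.80000.
b = (√(2b))²/2 = 0.64000/2 = 0.32000.
(Check via u − w = 2F/√(2b): u − w = -70.11750, 2F/√(2b) = -70.11750.)

b = 0.32 N·s/m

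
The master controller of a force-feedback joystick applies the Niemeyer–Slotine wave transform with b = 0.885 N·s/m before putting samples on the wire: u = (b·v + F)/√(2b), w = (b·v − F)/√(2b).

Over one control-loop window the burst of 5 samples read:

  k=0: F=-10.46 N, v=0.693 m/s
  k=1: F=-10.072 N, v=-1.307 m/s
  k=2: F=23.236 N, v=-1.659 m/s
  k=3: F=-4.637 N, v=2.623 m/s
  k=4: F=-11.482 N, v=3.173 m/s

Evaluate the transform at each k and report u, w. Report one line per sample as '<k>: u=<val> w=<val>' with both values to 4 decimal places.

0: u=-7.4012 w=8.3232
1: u=-8.4400 w=6.7012
2: u=16.3617 w=-18.5688
3: u=-1.7405 w=5.2302
4: u=-6.5197 w=10.7411

k=0: b·v=0.885×0.693=0.6133; √(2b)=1.3304; u=(0.6133+(-10.46))/1.3304=-7.4012, w=(0.6133−(-10.46))/1.3304=8.3232
k=1: b·v=0.885×(-1.307)=-1.1567; √(2b)=1.3304; u=(-1.1567+(-10.072))/1.3304=-8.4400, w=(-1.1567−(-10.072))/1.3304=6.7012
k=2: b·v=0.885×(-1.659)=-1.4682; √(2b)=1.3304; u=(-1.4682+23.236)/1.3304=16.3617, w=(-1.4682−23.236)/1.3304=-18.5688
k=3: b·v=0.885×2.623=2.3214; √(2b)=1.3304; u=(2.3214+(-4.637))/1.3304=-1.7405, w=(2.3214−(-4.637))/1.3304=5.2302
k=4: b·v=0.885×3.173=2.8081; √(2b)=1.3304; u=(2.8081+(-11.482))/1.3304=-6.5197, w=(2.8081−(-11.482))/1.3304=10.7411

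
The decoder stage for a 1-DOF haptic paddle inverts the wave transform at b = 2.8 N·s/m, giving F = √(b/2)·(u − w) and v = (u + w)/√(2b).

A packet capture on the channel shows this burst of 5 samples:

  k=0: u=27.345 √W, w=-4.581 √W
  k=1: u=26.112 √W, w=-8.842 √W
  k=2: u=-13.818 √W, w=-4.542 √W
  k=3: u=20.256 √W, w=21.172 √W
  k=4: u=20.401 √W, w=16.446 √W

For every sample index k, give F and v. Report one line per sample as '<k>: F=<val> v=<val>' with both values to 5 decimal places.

k=0: u−w=31.92600, u+w=22.76400; √(b/2)=1.18322, √(2b)=2.36643; F=1.18322×31.926=37.77535, v=22.76400/2.36643=9.61955
k=1: u−w=34.95400, u+w=17.27000; √(b/2)=1.18322, √(2b)=2.36643; F=1.18322×34.954=41.35813, v=17.27000/2.36643=7.29791
k=2: u−w=-9.27600, u+w=-18.36000; √(b/2)=1.18322, √(2b)=2.36643; F=1.18322×(-9.276)=-10.97551, v=-18.36000/2.36643=-7.75852
k=3: u−w=-0.91600, u+w=41.42800; √(b/2)=1.18322, √(2b)=2.36643; F=1.18322×(-0.916)=-1.08383, v=41.42800/2.36643=17.50653
k=4: u−w=3.95500, u+w=36.84700; √(b/2)=1.18322, √(2b)=2.36643; F=1.18322×3.955=4.67962, v=36.84700/2.36643=15.57070

0: F=37.77535 v=9.61955
1: F=41.35813 v=7.29791
2: F=-10.97551 v=-7.75852
3: F=-1.08383 v=17.50653
4: F=4.67962 v=15.57070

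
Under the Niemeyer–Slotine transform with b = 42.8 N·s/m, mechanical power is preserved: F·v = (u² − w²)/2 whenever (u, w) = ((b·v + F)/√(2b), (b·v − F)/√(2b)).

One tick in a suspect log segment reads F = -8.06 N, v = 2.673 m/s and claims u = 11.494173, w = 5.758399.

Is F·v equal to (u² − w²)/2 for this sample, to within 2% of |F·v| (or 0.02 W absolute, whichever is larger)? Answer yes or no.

no

F·v = (-8.06)×2.673 = -21.544380 W.
(u² − w²)/2 = (132.116013 − 33.159159)/2 = 49.478427 W.
|Δ| = 71.022807;  2% of max(1, |F·v|) = 0.430888.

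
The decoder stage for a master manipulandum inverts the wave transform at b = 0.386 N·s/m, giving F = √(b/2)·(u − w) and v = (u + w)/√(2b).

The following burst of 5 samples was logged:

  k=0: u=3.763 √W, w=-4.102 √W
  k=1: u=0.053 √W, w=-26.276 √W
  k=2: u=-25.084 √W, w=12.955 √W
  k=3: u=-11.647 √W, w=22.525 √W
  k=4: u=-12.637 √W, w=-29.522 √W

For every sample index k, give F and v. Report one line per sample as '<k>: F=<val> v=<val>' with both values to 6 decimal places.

0: F=3.455233 v=-0.385826
1: F=11.566794 v=-29.845147
2: F=-16.711204 v=-13.804362
3: F=-15.012363 v=12.380563
4: F=7.417879 v=-47.982365

k=0: u−w=7.865000, u+w=-0.339000; √(b/2)=0.439318, √(2b)=0.878635; F=0.439318×7.865=3.455233, v=-0.339000/0.878635=-0.385826
k=1: u−w=26.329000, u+w=-26.223000; √(b/2)=0.439318, √(2b)=0.878635; F=0.439318×26.329=11.566794, v=-26.223000/0.878635=-29.845147
k=2: u−w=-38.039000, u+w=-12.129000; √(b/2)=0.439318, √(2b)=0.878635; F=0.439318×(-38.039)=-16.711204, v=-12.129000/0.878635=-13.804362
k=3: u−w=-34.172000, u+w=10.878000; √(b/2)=0.439318, √(2b)=0.878635; F=0.439318×(-34.172)=-15.012363, v=10.878000/0.878635=12.380563
k=4: u−w=16.885000, u+w=-42.159000; √(b/2)=0.439318, √(2b)=0.878635; F=0.439318×16.885=7.417879, v=-42.159000/0.878635=-47.982365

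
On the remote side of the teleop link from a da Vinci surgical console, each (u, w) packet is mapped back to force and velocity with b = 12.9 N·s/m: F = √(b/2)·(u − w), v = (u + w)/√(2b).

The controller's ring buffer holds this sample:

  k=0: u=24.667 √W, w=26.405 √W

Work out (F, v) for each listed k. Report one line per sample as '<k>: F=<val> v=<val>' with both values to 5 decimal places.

k=0: u−w=-1.73800, u+w=51.07200; √(b/2)=2.53969, √(2b)=5.07937; F=2.53969×(-1.738)=-4.41397, v=51.07200/5.07937=10.05479

0: F=-4.41397 v=10.05479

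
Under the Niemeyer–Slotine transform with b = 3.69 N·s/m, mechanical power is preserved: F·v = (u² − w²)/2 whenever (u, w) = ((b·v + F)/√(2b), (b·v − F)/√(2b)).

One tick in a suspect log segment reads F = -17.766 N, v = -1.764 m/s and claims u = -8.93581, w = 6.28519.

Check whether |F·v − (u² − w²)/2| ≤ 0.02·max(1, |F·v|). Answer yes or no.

F·v = (-17.766)×(-1.764) = 31.3392 W.
(u² − w²)/2 = (79.8487 − 39.5036)/2 = 20.1725 W.
|Δ| = 11.1667;  2% of max(1, |F·v|) = 0.6268.

no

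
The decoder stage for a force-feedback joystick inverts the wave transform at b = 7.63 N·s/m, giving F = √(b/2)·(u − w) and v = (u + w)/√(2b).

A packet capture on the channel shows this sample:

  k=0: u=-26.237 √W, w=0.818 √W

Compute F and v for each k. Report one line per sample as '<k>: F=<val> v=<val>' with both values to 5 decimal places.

k=0: u−w=-27.05500, u+w=-25.41900; √(b/2)=1.95320, √(2b)=3.90640; F=1.95320×(-27.055)=-52.84389, v=-25.41900/3.90640=-6.50701

0: F=-52.84389 v=-6.50701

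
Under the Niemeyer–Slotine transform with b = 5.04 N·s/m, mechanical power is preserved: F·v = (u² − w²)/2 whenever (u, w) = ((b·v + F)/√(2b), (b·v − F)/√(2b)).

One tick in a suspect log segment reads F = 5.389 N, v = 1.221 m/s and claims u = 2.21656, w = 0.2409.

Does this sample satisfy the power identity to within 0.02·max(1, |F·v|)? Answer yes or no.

no

F·v = 5.389×1.221 = 6.5800 W.
(u² − w²)/2 = (4.9131 − 0.0580)/2 = 2.4276 W.
|Δ| = 4.1524;  2% of max(1, |F·v|) = 0.1316.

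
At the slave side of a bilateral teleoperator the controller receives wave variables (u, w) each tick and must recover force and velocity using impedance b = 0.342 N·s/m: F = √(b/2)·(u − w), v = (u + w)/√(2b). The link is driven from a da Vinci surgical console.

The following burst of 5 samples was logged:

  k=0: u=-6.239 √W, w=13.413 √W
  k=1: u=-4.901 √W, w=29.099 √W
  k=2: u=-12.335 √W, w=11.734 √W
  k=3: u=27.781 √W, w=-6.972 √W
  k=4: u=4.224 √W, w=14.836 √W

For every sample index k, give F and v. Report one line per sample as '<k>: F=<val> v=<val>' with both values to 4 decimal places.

0: F=-8.1265 v=8.6743
1: F=-14.0597 v=29.2585
2: F=-9.9530 v=-0.7267
3: F=14.3711 v=25.1607
4: F=-4.3883 v=23.0460

k=0: u−w=-19.6520, u+w=7.1740; √(b/2)=0.4135, √(2b)=0.8270; F=0.4135×(-19.652)=-8.1265, v=7.1740/0.8270=8.6743
k=1: u−w=-34.0000, u+w=24.1980; √(b/2)=0.4135, √(2b)=0.8270; F=0.4135×(-34.0)=-14.0597, v=24.1980/0.8270=29.2585
k=2: u−w=-24.0690, u+w=-0.6010; √(b/2)=0.4135, √(2b)=0.8270; F=0.4135×(-24.069)=-9.9530, v=-0.6010/0.8270=-0.7267
k=3: u−w=34.7530, u+w=20.8090; √(b/2)=0.4135, √(2b)=0.8270; F=0.4135×34.753=14.3711, v=20.8090/0.8270=25.1607
k=4: u−w=-10.6120, u+w=19.0600; √(b/2)=0.4135, √(2b)=0.8270; F=0.4135×(-10.612)=-4.3883, v=19.0600/0.8270=23.0460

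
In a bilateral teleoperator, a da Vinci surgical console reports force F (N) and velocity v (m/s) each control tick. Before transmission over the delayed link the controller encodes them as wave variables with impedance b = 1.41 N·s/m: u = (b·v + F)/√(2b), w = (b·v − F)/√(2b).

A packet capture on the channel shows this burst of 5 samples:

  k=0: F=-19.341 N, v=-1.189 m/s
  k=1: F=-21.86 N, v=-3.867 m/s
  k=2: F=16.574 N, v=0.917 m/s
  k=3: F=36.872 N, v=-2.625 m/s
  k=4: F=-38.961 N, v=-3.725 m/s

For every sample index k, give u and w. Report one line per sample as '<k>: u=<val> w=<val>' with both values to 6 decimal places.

k=0: b·v=1.41×(-1.189)=-1.676490; √(2b)=1.679286; u=(-1.676490+(-19.341))/1.679286=-12.515733, w=(-1.676490−(-19.341))/1.679286=10.519063
k=1: b·v=1.41×(-3.867)=-5.452470; √(2b)=1.679286; u=(-5.452470+(-21.86))/1.679286=-16.264339, w=(-5.452470−(-21.86))/1.679286=9.770542
k=2: b·v=1.41×0.917=1.292970; √(2b)=1.679286; u=(1.292970+16.574)/1.679286=10.639626, w=(1.292970−16.574)/1.679286=-9.099721
k=3: b·v=1.41×(-2.625)=-3.701250; √(2b)=1.679286; u=(-3.701250+36.872)/1.679286=19.752894, w=(-3.701250−36.872)/1.679286=-24.161019
k=4: b·v=1.41×(-3.725)=-5.252250; √(2b)=1.679286; u=(-5.252250+(-38.961))/1.679286=-26.328607, w=(-5.252250−(-38.961))/1.679286=20.073269

0: u=-12.515733 w=10.519063
1: u=-16.264339 w=9.770542
2: u=10.639626 w=-9.099721
3: u=19.752894 w=-24.161019
4: u=-26.328607 w=20.073269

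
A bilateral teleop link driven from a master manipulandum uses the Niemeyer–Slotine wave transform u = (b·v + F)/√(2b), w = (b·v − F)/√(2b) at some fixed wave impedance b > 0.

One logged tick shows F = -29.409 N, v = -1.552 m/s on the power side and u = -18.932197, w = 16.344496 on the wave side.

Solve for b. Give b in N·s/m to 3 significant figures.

b = 1.39 N·s/m

u + w = -2.587701;  u + w = √(2b)·v, so √(2b) = -2.587701/(-1.552) = 1.667333.
b = (√(2b))²/2 = 2.780000/2 = 1.390000.
(Check via u − w = 2F/√(2b): u − w = -35.276693, 2F/√(2b) = -35.276694.)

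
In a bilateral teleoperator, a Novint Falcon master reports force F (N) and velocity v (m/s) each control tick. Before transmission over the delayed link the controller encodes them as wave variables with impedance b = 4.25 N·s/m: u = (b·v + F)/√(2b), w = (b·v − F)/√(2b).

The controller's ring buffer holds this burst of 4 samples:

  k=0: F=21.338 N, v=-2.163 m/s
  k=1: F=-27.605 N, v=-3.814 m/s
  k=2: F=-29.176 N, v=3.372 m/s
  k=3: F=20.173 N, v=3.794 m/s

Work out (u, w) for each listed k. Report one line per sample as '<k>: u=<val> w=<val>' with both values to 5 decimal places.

0: u=4.16579 w=-10.47196
1: u=-15.02825 w=3.90862
2: u=-5.09179 w=14.92278
3: u=12.44994 w=-1.38862

k=0: b·v=4.25×(-2.163)=-9.19275; √(2b)=2.91548; u=(-9.19275+21.338)/2.91548=4.16579, w=(-9.19275−21.338)/2.91548=-10.47196
k=1: b·v=4.25×(-3.814)=-16.20950; √(2b)=2.91548; u=(-16.20950+(-27.605))/2.91548=-15.02825, w=(-16.20950−(-27.605))/2.91548=3.90862
k=2: b·v=4.25×3.372=14.33100; √(2b)=2.91548; u=(14.33100+(-29.176))/2.91548=-5.09179, w=(14.33100−(-29.176))/2.91548=14.92278
k=3: b·v=4.25×3.794=16.12450; √(2b)=2.91548; u=(16.12450+20.173)/2.91548=12.44994, w=(16.12450−20.173)/2.91548=-1.38862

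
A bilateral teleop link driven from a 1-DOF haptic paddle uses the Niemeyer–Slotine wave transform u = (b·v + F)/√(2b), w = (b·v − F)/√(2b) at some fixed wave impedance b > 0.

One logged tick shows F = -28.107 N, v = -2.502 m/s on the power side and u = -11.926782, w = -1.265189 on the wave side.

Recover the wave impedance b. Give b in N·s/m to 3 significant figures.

u + w = -13.191971;  u + w = √(2b)·v, so √(2b) = -13.191971/(-2.502) = 5.272570.
b = (√(2b))²/2 = 27.799998/2 = 13.899999.
(Check via u − w = 2F/√(2b): u − w = -10.661593, 2F/√(2b) = -10.661593.)

b = 13.9 N·s/m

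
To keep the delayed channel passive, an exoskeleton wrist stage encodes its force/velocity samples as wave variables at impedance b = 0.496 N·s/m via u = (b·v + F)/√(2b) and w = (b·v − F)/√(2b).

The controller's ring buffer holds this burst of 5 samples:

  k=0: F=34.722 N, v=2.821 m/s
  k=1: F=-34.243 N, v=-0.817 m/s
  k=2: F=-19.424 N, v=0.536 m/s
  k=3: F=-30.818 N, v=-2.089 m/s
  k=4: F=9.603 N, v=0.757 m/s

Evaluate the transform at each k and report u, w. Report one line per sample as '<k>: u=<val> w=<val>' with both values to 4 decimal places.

0: u=36.2666 w=-33.4569
1: u=-34.7877 w=33.9739
2: u=-19.2352 w=19.7691
3: u=-31.9823 w=29.9017
4: u=10.0186 w=-9.2647

k=0: b·v=0.496×2.821=1.3992; √(2b)=0.9960; u=(1.3992+34.722)/0.9960=36.2666, w=(1.3992−34.722)/0.9960=-33.4569
k=1: b·v=0.496×(-0.817)=-0.4052; √(2b)=0.9960; u=(-0.4052+(-34.243))/0.9960=-34.7877, w=(-0.4052−(-34.243))/0.9960=33.9739
k=2: b·v=0.496×0.536=0.2659; √(2b)=0.9960; u=(0.2659+(-19.424))/0.9960=-19.2352, w=(0.2659−(-19.424))/0.9960=19.7691
k=3: b·v=0.496×(-2.089)=-1.0361; √(2b)=0.9960; u=(-1.0361+(-30.818))/0.9960=-31.9823, w=(-1.0361−(-30.818))/0.9960=29.9017
k=4: b·v=0.496×0.757=0.3755; √(2b)=0.9960; u=(0.3755+9.603)/0.9960=10.0186, w=(0.3755−9.603)/0.9960=-9.2647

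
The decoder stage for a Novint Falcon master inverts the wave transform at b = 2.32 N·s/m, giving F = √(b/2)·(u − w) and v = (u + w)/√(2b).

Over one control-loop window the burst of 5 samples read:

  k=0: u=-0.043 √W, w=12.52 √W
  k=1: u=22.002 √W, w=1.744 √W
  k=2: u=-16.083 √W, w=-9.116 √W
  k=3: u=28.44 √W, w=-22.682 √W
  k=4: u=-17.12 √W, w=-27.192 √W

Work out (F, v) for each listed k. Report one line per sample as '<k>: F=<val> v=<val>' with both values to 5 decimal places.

0: F=-13.53077 v=5.79230
1: F=21.81853 v=11.02380
2: F=-7.50369 v=-11.69834
3: F=55.06008 v=2.67308
4: F=10.84788 v=-20.57133

k=0: u−w=-12.56300, u+w=12.47700; √(b/2)=1.07703, √(2b)=2.15407; F=1.07703×(-12.563)=-13.53077, v=12.47700/2.15407=5.79230
k=1: u−w=20.25800, u+w=23.74600; √(b/2)=1.07703, √(2b)=2.15407; F=1.07703×20.258=21.81853, v=23.74600/2.15407=11.02380
k=2: u−w=-6.96700, u+w=-25.19900; √(b/2)=1.07703, √(2b)=2.15407; F=1.07703×(-6.967)=-7.50369, v=-25.19900/2.15407=-11.69834
k=3: u−w=51.12200, u+w=5.75800; √(b/2)=1.07703, √(2b)=2.15407; F=1.07703×51.122=55.06008, v=5.75800/2.15407=2.67308
k=4: u−w=10.07200, u+w=-44.31200; √(b/2)=1.07703, √(2b)=2.15407; F=1.07703×10.072=10.84788, v=-44.31200/2.15407=-20.57133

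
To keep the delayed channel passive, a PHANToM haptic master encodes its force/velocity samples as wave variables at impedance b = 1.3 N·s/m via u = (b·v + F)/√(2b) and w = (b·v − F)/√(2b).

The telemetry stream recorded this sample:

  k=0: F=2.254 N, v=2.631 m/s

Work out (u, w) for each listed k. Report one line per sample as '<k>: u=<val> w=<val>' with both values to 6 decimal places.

k=0: b·v=1.3×2.631=3.420300; √(2b)=1.612452; u=(3.420300+2.254)/1.612452=3.519051, w=(3.420300−2.254)/1.612452=0.723309

0: u=3.519051 w=0.723309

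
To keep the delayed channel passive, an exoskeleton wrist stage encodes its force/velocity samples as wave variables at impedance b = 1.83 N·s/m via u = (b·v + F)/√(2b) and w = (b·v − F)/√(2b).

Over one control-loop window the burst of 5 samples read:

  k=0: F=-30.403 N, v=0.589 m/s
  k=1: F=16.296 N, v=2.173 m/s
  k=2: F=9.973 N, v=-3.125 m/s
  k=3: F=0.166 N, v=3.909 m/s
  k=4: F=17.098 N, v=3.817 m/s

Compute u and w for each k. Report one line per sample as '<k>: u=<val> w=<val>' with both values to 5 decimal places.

k=0: b·v=1.83×0.589=1.07787; √(2b)=1.91311; u=(1.07787+(-30.403))/1.91311=-15.32849, w=(1.07787−(-30.403))/1.91311=16.45531
k=1: b·v=1.83×2.173=3.97659; √(2b)=1.91311; u=(3.97659+16.296)/1.91311=10.59665, w=(3.97659−16.296)/1.91311=-6.43946
k=2: b·v=1.83×(-3.125)=-5.71875; √(2b)=1.91311; u=(-5.71875+9.973)/1.91311=2.22373, w=(-5.71875−9.973)/1.91311=-8.20221
k=3: b·v=1.83×3.909=7.15347; √(2b)=1.91311; u=(7.15347+0.166)/1.91311=3.82595, w=(7.15347−0.166)/1.91311=3.65241
k=4: b·v=1.83×3.817=6.98511; √(2b)=1.91311; u=(6.98511+17.098)/1.91311=12.58844, w=(6.98511−17.098)/1.91311=-5.28609

0: u=-15.32849 w=16.45531
1: u=10.59665 w=-6.43946
2: u=2.22373 w=-8.20221
3: u=3.82595 w=3.65241
4: u=12.58844 w=-5.28609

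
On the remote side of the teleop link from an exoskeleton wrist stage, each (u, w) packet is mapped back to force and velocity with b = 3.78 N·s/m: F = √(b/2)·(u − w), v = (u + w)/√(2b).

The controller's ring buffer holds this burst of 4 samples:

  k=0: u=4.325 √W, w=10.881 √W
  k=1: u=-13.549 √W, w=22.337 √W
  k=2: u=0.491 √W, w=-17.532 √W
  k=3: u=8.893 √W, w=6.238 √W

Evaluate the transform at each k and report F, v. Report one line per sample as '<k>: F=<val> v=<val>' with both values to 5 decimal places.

0: F=-9.01301 v=5.53037
1: F=-49.33509 v=3.19616
2: F=24.77753 v=-6.19775
3: F=3.65002 v=5.50309

k=0: u−w=-6.55600, u+w=15.20600; √(b/2)=1.37477, √(2b)=2.74955; F=1.37477×(-6.556)=-9.01301, v=15.20600/2.74955=5.53037
k=1: u−w=-35.88600, u+w=8.78800; √(b/2)=1.37477, √(2b)=2.74955; F=1.37477×(-35.886)=-49.33509, v=8.78800/2.74955=3.19616
k=2: u−w=18.02300, u+w=-17.04100; √(b/2)=1.37477, √(2b)=2.74955; F=1.37477×18.023=24.77753, v=-17.04100/2.74955=-6.19775
k=3: u−w=2.65500, u+w=15.13100; √(b/2)=1.37477, √(2b)=2.74955; F=1.37477×2.655=3.65002, v=15.13100/2.74955=5.50309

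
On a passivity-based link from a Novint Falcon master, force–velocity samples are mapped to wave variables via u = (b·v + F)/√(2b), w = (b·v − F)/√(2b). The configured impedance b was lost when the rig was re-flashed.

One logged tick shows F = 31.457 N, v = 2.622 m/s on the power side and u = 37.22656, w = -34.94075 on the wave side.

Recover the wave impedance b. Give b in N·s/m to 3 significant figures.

b = 0.38 N·s/m

u + w = 2.2858;  u + w = √(2b)·v, so √(2b) = 2.2858/2.622 = 0.8718.
b = (√(2b))²/2 = 0.7600/2 = 0.3800.
(Check via u − w = 2F/√(2b): u − w = 72.1673, 2F/√(2b) = 72.1672.)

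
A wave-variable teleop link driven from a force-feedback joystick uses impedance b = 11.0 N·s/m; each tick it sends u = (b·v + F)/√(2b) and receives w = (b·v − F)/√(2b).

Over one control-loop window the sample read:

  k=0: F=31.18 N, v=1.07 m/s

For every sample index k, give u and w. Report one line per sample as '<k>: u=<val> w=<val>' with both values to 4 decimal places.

0: u=9.1570 w=-4.1382

k=0: b·v=11.0×1.07=11.7700; √(2b)=4.6904; u=(11.7700+31.18)/4.6904=9.1570, w=(11.7700−31.18)/4.6904=-4.1382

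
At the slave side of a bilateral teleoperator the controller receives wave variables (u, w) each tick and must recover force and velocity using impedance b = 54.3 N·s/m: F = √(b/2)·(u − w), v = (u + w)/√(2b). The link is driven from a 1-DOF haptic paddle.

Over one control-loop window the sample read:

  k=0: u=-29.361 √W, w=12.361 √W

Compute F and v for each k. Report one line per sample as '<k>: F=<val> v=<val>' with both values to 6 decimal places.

k=0: u−w=-41.722000, u+w=-17.000000; √(b/2)=5.210566, √(2b)=10.421132; F=5.210566×(-41.722)=-217.395242, v=-17.000000/10.421132=-1.631301

0: F=-217.395242 v=-1.631301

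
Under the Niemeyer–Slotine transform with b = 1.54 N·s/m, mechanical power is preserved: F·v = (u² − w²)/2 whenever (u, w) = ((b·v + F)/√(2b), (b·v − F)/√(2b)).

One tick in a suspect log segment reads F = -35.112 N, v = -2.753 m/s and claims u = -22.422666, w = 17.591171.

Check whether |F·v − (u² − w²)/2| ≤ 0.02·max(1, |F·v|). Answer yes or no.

yes

F·v = (-35.112)×(-2.753) = 96.663336 W.
(u² − w²)/2 = (502.775951 − 309.449297)/2 = 96.663327 W.
|Δ| = 0.000009;  2% of max(1, |F·v|) = 1.933267.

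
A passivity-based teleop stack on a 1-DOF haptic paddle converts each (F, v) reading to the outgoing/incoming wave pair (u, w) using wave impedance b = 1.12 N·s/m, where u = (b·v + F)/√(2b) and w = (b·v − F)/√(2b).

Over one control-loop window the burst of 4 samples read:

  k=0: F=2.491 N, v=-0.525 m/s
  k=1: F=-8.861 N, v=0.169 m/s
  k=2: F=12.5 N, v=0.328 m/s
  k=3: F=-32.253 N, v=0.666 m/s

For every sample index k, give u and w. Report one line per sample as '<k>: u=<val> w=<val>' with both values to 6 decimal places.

k=0: b·v=1.12×(-0.525)=-0.588000; √(2b)=1.496663; u=(-0.588000+2.491)/1.496663=1.271495, w=(-0.588000−2.491)/1.496663=-2.057243
k=1: b·v=1.12×0.169=0.189280; √(2b)=1.496663; u=(0.189280+(-8.861))/1.496663=-5.794037, w=(0.189280−(-8.861))/1.496663=6.046973
k=2: b·v=1.12×0.328=0.367360; √(2b)=1.496663; u=(0.367360+12.5)/1.496663=8.597367, w=(0.367360−12.5)/1.496663=-8.106461
k=3: b·v=1.12×0.666=0.745920; √(2b)=1.496663; u=(0.745920+(-32.253))/1.496663=-21.051553, w=(0.745920−(-32.253))/1.496663=22.048331

0: u=1.271495 w=-2.057243
1: u=-5.794037 w=6.046973
2: u=8.597367 w=-8.106461
3: u=-21.051553 w=22.048331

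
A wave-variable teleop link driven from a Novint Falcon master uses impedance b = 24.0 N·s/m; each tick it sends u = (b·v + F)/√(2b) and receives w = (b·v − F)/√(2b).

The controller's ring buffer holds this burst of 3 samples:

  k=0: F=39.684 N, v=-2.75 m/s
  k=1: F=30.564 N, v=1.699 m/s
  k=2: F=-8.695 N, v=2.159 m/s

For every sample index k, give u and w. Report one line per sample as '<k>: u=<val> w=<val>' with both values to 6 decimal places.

0: u=-3.798387 w=-15.254171
1: u=10.297042 w=1.473975
2: u=6.223980 w=8.734011

k=0: b·v=24.0×(-2.75)=-66.000000; √(2b)=6.928203; u=(-66.000000+39.684)/6.928203=-3.798387, w=(-66.000000−39.684)/6.928203=-15.254171
k=1: b·v=24.0×1.699=40.776000; √(2b)=6.928203; u=(40.776000+30.564)/6.928203=10.297042, w=(40.776000−30.564)/6.928203=1.473975
k=2: b·v=24.0×2.159=51.816000; √(2b)=6.928203; u=(51.816000+(-8.695))/6.928203=6.223980, w=(51.816000−(-8.695))/6.928203=8.734011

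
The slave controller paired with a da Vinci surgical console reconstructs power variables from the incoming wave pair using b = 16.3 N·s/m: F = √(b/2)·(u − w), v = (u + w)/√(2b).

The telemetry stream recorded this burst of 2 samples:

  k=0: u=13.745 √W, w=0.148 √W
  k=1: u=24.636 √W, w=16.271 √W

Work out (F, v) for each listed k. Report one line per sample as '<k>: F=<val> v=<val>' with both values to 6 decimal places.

0: F=38.816994 v=2.433253
1: F=23.880573 v=7.164549

k=0: u−w=13.597000, u+w=13.893000; √(b/2)=2.854820, √(2b)=5.709641; F=2.854820×13.597=38.816994, v=13.893000/5.709641=2.433253
k=1: u−w=8.365000, u+w=40.907000; √(b/2)=2.854820, √(2b)=5.709641; F=2.854820×8.365=23.880573, v=40.907000/5.709641=7.164549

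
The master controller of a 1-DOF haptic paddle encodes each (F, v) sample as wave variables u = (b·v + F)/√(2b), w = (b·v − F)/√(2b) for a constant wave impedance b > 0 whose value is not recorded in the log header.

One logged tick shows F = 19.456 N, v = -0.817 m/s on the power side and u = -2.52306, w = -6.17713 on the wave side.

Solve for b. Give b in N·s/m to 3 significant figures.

u + w = -8.70019;  u + w = √(2b)·v, so √(2b) = -8.70019/(-0.817) = 10.64895.
b = (√(2b))²/2 = 113.40008/2 = 56.70004.
(Check via u − w = 2F/√(2b): u − w = 3.65407, 2F/√(2b) = 3.65407.)

b = 56.7 N·s/m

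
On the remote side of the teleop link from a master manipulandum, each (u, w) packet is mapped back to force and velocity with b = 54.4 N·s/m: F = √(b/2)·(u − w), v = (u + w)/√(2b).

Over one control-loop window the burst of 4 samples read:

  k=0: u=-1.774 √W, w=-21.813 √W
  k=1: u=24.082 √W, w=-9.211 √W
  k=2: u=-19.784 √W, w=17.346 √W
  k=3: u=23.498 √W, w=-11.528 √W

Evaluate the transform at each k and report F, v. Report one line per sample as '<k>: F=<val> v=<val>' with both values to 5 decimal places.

k=0: u−w=20.03900, u+w=-23.58700; √(b/2)=5.21536, √(2b)=10.43072; F=5.21536×20.039=104.51064, v=-23.58700/10.43072=-2.26130
k=1: u−w=33.29300, u+w=14.87100; √(b/2)=5.21536, √(2b)=10.43072; F=5.21536×33.293=173.63504, v=14.87100/10.43072=1.42569
k=2: u−w=-37.13000, u+w=-2.43800; √(b/2)=5.21536, √(2b)=10.43072; F=5.21536×(-37.13)=-193.64639, v=-2.43800/10.43072=-0.23373
k=3: u−w=35.02600, u+w=11.97000; √(b/2)=5.21536, √(2b)=10.43072; F=5.21536×35.026=182.67327, v=11.97000/10.43072=1.14757

0: F=104.51064 v=-2.26130
1: F=173.63504 v=1.42569
2: F=-193.64639 v=-0.23373
3: F=182.67327 v=1.14757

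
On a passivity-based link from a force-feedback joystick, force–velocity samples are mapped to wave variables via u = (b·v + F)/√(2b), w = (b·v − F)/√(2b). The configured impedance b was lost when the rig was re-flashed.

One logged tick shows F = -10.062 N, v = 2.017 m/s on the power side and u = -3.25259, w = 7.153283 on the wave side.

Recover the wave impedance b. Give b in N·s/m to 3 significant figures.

b = 1.87 N·s/m

u + w = 3.900693;  u + w = √(2b)·v, so √(2b) = 3.900693/2.017 = 1.933908.
b = (√(2b))²/2 = 3.740001/2 = 1.870001.
(Check via u − w = 2F/√(2b): u − w = -10.405873, 2F/√(2b) = -10.405871.)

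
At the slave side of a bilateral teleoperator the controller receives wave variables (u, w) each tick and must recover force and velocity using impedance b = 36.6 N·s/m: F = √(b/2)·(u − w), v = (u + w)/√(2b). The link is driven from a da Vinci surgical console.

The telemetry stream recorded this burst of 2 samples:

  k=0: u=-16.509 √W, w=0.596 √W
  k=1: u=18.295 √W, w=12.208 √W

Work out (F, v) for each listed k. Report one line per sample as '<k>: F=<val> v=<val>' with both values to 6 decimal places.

0: F=-73.172623 v=-1.859930
1: F=26.039273 v=3.565226

k=0: u−w=-17.105000, u+w=-15.913000; √(b/2)=4.277850, √(2b)=8.555700; F=4.277850×(-17.105)=-73.172623, v=-15.913000/8.555700=-1.859930
k=1: u−w=6.087000, u+w=30.503000; √(b/2)=4.277850, √(2b)=8.555700; F=4.277850×6.087=26.039273, v=30.503000/8.555700=3.565226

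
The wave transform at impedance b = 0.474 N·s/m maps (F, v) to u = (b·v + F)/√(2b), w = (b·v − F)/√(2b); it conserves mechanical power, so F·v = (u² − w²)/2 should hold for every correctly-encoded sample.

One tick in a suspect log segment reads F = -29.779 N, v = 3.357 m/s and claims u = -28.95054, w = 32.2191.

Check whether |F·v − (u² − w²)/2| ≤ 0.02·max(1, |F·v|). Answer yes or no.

yes

F·v = (-29.779)×3.357 = -99.96810 W.
(u² − w²)/2 = (838.13377 − 1038.07040)/2 = -99.96832 W.
|Δ| = 0.00022;  2% of max(1, |F·v|) = 1.99936.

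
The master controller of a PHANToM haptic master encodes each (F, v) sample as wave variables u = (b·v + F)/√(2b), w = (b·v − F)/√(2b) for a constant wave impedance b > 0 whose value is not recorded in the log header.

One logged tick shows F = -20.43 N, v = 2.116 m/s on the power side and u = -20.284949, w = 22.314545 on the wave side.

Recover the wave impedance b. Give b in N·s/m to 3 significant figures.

u + w = 2.029596;  u + w = √(2b)·v, so √(2b) = 2.029596/2.116 = 0.959166.
b = (√(2b))²/2 = 0.920000/2 = 0.460000.
(Check via u − w = 2F/√(2b): u − w = -42.599494, 2F/√(2b) = -42.599493.)

b = 0.46 N·s/m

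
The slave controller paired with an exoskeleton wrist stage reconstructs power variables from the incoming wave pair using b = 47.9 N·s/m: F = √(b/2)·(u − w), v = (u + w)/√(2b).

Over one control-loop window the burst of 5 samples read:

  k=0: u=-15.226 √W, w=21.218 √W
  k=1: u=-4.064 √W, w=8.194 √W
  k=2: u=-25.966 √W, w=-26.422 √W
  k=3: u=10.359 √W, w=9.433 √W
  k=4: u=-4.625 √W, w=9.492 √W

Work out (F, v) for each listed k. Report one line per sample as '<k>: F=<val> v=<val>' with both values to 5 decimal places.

k=0: u−w=-36.44400, u+w=5.99200; √(b/2)=4.89387, √(2b)=9.78775; F=4.89387×(-36.444)=-178.35233, v=5.99200/9.78775=0.61219
k=1: u−w=-12.25800, u+w=4.13000; √(b/2)=4.89387, √(2b)=9.78775; F=4.89387×(-12.258)=-59.98910, v=4.13000/9.78775=0.42196
k=2: u−w=0.45600, u+w=-52.38800; √(b/2)=4.89387, √(2b)=9.78775; F=4.89387×0.456=2.23161, v=-52.38800/9.78775=-5.35241
k=3: u−w=0.92600, u+w=19.79200; √(b/2)=4.89387, √(2b)=9.78775; F=4.89387×0.926=4.53173, v=19.79200/9.78775=2.02212
k=4: u−w=-14.11700, u+w=4.86700; √(b/2)=4.89387, √(2b)=9.78775; F=4.89387×(-14.117)=-69.08682, v=4.86700/9.78775=0.49725

0: F=-178.35233 v=0.61219
1: F=-59.98910 v=0.42196
2: F=2.23161 v=-5.35241
3: F=4.53173 v=2.02212
4: F=-69.08682 v=0.49725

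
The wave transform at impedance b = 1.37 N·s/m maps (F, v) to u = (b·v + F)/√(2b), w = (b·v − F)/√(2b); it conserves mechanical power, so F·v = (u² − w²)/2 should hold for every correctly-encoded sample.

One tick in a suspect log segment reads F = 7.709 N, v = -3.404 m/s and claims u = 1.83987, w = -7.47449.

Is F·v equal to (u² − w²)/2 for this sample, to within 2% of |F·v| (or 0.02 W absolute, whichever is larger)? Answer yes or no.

F·v = 7.709×(-3.404) = -26.2414 W.
(u² − w²)/2 = (3.3851 − 55.8680)/2 = -26.2414 W.
|Δ| = 0.0000;  2% of max(1, |F·v|) = 0.5248.

yes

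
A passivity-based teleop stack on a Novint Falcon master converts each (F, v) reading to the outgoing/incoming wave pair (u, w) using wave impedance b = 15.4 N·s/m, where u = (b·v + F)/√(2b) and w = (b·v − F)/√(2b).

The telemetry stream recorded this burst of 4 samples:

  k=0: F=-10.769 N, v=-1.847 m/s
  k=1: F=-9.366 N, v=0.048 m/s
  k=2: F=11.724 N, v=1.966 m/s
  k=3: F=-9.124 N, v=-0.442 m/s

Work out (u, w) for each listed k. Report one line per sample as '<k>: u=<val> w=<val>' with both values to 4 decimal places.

k=0: b·v=15.4×(-1.847)=-28.4438; √(2b)=5.5498; u=(-28.4438+(-10.769))/5.5498=-7.0657, w=(-28.4438−(-10.769))/5.5498=-3.1848
k=1: b·v=15.4×0.048=0.7392; √(2b)=5.5498; u=(0.7392+(-9.366))/5.5498=-1.5544, w=(0.7392−(-9.366))/5.5498=1.8208
k=2: b·v=15.4×1.966=30.2764; √(2b)=5.5498; u=(30.2764+11.724)/5.5498=7.5679, w=(30.2764−11.724)/5.5498=3.3429
k=3: b·v=15.4×(-0.442)=-6.8068; √(2b)=5.5498; u=(-6.8068+(-9.124))/5.5498=-2.8705, w=(-6.8068−(-9.124))/5.5498=0.4175

0: u=-7.0657 w=-3.1848
1: u=-1.5544 w=1.8208
2: u=7.5679 w=3.3429
3: u=-2.8705 w=0.4175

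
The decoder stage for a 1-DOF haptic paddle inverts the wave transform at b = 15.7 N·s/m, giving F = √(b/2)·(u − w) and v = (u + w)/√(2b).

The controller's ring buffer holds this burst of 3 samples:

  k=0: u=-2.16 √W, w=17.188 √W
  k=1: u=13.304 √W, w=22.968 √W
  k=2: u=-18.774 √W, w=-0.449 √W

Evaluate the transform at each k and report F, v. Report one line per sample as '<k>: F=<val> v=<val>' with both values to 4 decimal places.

0: F=-54.2089 v=2.6819
1: F=-27.0765 v=6.4730
2: F=-51.3427 v=-3.4305

k=0: u−w=-19.3480, u+w=15.0280; √(b/2)=2.8018, √(2b)=5.6036; F=2.8018×(-19.348)=-54.2089, v=15.0280/5.6036=2.6819
k=1: u−w=-9.6640, u+w=36.2720; √(b/2)=2.8018, √(2b)=5.6036; F=2.8018×(-9.664)=-27.0765, v=36.2720/5.6036=6.4730
k=2: u−w=-18.3250, u+w=-19.2230; √(b/2)=2.8018, √(2b)=5.6036; F=2.8018×(-18.325)=-51.3427, v=-19.2230/5.6036=-3.4305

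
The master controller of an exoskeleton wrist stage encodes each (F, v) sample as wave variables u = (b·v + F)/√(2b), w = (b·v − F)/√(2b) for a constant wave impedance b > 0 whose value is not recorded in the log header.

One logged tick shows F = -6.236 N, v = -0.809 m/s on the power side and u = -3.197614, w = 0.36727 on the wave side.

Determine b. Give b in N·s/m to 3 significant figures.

u + w = -2.830344;  u + w = √(2b)·v, so √(2b) = -2.830344/(-0.809) = 3.498571.
b = (√(2b))²/2 = 12.240000/2 = 6.120000.
(Check via u − w = 2F/√(2b): u − w = -3.564884, 2F/√(2b) = -3.564884.)

b = 6.12 N·s/m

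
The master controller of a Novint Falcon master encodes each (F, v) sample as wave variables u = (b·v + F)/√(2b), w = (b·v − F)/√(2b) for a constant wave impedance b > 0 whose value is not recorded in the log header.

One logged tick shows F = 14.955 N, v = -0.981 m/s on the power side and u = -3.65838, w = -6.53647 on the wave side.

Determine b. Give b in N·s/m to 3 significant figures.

u + w = -10.19485;  u + w = √(2b)·v, so √(2b) = -10.19485/(-0.981) = 10.39230.
b = (√(2b))²/2 = 107.99998/2 = 53.99999.
(Check via u − w = 2F/√(2b): u − w = 2.87809, 2F/√(2b) = 2.87809.)

b = 54 N·s/m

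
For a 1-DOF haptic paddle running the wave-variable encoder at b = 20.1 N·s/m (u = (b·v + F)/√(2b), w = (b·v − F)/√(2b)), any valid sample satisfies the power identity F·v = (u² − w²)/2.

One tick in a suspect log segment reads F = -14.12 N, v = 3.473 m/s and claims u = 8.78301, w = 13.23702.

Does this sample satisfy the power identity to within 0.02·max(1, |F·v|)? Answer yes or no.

F·v = (-14.12)×3.473 = -49.03876 W.
(u² − w²)/2 = (77.14126 − 175.21870)/2 = -49.03872 W.
|Δ| = 0.00004;  2% of max(1, |F·v|) = 0.98078.

yes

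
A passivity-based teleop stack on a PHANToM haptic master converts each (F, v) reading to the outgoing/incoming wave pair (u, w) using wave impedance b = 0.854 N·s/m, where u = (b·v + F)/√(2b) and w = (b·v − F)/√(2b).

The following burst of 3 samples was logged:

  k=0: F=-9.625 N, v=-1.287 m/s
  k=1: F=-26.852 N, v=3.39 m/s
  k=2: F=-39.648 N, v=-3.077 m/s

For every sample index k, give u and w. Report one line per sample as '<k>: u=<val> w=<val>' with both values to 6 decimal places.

0: u=-8.205723 w=6.523736
1: u=-18.331053 w=22.761460
2: u=-32.348003 w=28.326657

k=0: b·v=0.854×(-1.287)=-1.099098; √(2b)=1.306905; u=(-1.099098+(-9.625))/1.306905=-8.205723, w=(-1.099098−(-9.625))/1.306905=6.523736
k=1: b·v=0.854×3.39=2.895060; √(2b)=1.306905; u=(2.895060+(-26.852))/1.306905=-18.331053, w=(2.895060−(-26.852))/1.306905=22.761460
k=2: b·v=0.854×(-3.077)=-2.627758; √(2b)=1.306905; u=(-2.627758+(-39.648))/1.306905=-32.348003, w=(-2.627758−(-39.648))/1.306905=28.326657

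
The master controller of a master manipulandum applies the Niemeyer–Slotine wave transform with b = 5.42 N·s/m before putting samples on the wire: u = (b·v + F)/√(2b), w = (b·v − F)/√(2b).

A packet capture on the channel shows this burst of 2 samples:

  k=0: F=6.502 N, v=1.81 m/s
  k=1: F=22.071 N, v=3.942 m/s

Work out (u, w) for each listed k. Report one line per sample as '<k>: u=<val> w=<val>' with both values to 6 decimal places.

k=0: b·v=5.42×1.81=9.810200; √(2b)=3.292416; u=(9.810200+6.502)/3.292416=4.954478, w=(9.810200−6.502)/3.292416=1.004794
k=1: b·v=5.42×3.942=21.365640; √(2b)=3.292416; u=(21.365640+22.071)/3.292416=13.192940, w=(21.365640−22.071)/3.292416=-0.214238

0: u=4.954478 w=1.004794
1: u=13.192940 w=-0.214238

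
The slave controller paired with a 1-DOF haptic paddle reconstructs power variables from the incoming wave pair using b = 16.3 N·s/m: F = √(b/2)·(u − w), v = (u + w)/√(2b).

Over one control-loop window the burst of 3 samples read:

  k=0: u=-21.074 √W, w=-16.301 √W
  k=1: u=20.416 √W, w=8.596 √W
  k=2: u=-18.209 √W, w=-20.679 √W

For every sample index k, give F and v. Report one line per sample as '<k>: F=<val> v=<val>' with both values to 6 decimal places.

0: F=-13.626058 v=-6.545946
1: F=33.743978 v=5.081230
2: F=7.051407 v=-6.810936

k=0: u−w=-4.773000, u+w=-37.375000; √(b/2)=2.854820, √(2b)=5.709641; F=2.854820×(-4.773)=-13.626058, v=-37.375000/5.709641=-6.545946
k=1: u−w=11.820000, u+w=29.012000; √(b/2)=2.854820, √(2b)=5.709641; F=2.854820×11.82=33.743978, v=29.012000/5.709641=5.081230
k=2: u−w=2.470000, u+w=-38.888000; √(b/2)=2.854820, √(2b)=5.709641; F=2.854820×2.47=7.051407, v=-38.888000/5.709641=-6.810936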